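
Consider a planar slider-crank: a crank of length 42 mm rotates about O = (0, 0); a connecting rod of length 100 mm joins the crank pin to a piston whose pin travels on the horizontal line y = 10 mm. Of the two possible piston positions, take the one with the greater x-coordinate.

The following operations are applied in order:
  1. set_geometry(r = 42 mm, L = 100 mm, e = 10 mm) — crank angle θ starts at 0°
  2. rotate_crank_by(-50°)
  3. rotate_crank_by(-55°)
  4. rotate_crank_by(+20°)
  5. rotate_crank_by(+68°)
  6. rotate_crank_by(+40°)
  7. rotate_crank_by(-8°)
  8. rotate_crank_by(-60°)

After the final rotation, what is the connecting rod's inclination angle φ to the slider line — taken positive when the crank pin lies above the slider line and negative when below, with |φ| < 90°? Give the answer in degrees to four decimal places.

set_geometry: r = 42 mm, L = 100 mm, e = 10 mm; θ ← 0°
rotate_crank_by(-50°): θ ← 0° -50° = -50°
rotate_crank_by(-55°): θ ← -50° -55° = -105°
rotate_crank_by(+20°): θ ← -105° +20° = -85°
rotate_crank_by(+68°): θ ← -85° +68° = -17°
rotate_crank_by(+40°): θ ← -17° +40° = 23°
rotate_crank_by(-8°): θ ← 23° -8° = 15°
rotate_crank_by(-60°): θ ← 15° -60° = -45°
crank pin P = (r cos θ, r sin θ) = (29.698485, -29.698485)
h = r sin θ − e = -29.698485 − 10 = -39.698485
sin φ = h / L = -39.698485 / 100 = -0.39698485
φ = arcsin(-0.39698485) = -23.389822°

-23.3898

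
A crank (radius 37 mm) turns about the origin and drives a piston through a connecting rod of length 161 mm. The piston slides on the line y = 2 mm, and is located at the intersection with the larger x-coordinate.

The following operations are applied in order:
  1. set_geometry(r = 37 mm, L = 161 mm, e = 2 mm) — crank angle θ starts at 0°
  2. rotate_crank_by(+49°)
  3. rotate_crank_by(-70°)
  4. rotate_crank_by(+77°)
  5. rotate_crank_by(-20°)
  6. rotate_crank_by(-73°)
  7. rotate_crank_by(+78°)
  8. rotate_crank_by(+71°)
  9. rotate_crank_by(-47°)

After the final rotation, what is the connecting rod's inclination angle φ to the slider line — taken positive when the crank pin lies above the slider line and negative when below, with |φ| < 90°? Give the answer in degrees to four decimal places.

11.2949

set_geometry: r = 37 mm, L = 161 mm, e = 2 mm; θ ← 0°
rotate_crank_by(+49°): θ ← 0° +49° = 49°
rotate_crank_by(-70°): θ ← 49° -70° = -21°
rotate_crank_by(+77°): θ ← -21° +77° = 56°
rotate_crank_by(-20°): θ ← 56° -20° = 36°
rotate_crank_by(-73°): θ ← 36° -73° = -37°
rotate_crank_by(+78°): θ ← -37° +78° = 41°
rotate_crank_by(+71°): θ ← 41° +71° = 112°
rotate_crank_by(-47°): θ ← 112° -47° = 65°
crank pin P = (r cos θ, r sin θ) = (15.636876, 33.533388)
h = r sin θ − e = 33.533388 − 2 = 31.533388
sin φ = h / L = 31.533388 / 161 = 0.19585955
φ = arcsin(0.19585955) = 11.294941°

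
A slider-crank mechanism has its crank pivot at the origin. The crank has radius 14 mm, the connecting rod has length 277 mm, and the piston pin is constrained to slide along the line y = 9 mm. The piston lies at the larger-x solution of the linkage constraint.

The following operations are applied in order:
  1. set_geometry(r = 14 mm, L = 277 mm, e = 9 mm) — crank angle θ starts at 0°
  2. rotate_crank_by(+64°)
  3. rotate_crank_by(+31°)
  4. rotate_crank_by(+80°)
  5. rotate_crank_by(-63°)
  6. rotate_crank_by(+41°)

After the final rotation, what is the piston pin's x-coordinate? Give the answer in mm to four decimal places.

264.5133

set_geometry: r = 14 mm, L = 277 mm, e = 9 mm; θ ← 0°
rotate_crank_by(+64°): θ ← 0° +64° = 64°
rotate_crank_by(+31°): θ ← 64° +31° = 95°
rotate_crank_by(+80°): θ ← 95° +80° = 175°
rotate_crank_by(-63°): θ ← 175° -63° = 112°
rotate_crank_by(+41°): θ ← 112° +41° = 153°
crank pin P = (r cos θ, r sin θ) = (-12.474091, 6.355867)
h = r sin θ − e = 6.355867 − 9 = -2.644133
x = r cos θ + √(L² − h²) = -12.474091 + √(76729.0 − 6.9914) = -12.474091 + 276.987380 = 264.513288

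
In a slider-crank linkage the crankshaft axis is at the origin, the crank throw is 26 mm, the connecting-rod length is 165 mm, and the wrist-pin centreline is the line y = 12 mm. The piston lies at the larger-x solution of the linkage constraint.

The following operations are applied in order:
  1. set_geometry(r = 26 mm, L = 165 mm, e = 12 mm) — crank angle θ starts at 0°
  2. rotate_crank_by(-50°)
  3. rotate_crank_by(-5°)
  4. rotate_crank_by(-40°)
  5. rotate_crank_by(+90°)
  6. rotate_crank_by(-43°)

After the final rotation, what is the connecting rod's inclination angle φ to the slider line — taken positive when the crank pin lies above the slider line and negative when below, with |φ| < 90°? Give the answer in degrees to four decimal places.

-10.9428

set_geometry: r = 26 mm, L = 165 mm, e = 12 mm; θ ← 0°
rotate_crank_by(-50°): θ ← 0° -50° = -50°
rotate_crank_by(-5°): θ ← -50° -5° = -55°
rotate_crank_by(-40°): θ ← -55° -40° = -95°
rotate_crank_by(+90°): θ ← -95° +90° = -5°
rotate_crank_by(-43°): θ ← -5° -43° = -48°
crank pin P = (r cos θ, r sin θ) = (17.397396, -19.321765)
h = r sin θ − e = -19.321765 − 12 = -31.321765
sin φ = h / L = -31.321765 / 165 = -0.18982888
φ = arcsin(-0.18982888) = -10.942798°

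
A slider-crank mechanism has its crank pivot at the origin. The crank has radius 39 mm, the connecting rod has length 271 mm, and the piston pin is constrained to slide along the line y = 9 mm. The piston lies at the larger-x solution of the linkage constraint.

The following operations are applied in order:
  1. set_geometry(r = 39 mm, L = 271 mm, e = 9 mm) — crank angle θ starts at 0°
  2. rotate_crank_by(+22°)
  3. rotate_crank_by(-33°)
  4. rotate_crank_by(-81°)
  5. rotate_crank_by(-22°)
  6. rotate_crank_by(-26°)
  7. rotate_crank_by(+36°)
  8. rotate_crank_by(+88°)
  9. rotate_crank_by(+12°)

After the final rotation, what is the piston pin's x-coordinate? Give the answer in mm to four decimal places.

set_geometry: r = 39 mm, L = 271 mm, e = 9 mm; θ ← 0°
rotate_crank_by(+22°): θ ← 0° +22° = 22°
rotate_crank_by(-33°): θ ← 22° -33° = -11°
rotate_crank_by(-81°): θ ← -11° -81° = -92°
rotate_crank_by(-22°): θ ← -92° -22° = -114°
rotate_crank_by(-26°): θ ← -114° -26° = -140°
rotate_crank_by(+36°): θ ← -140° +36° = -104°
rotate_crank_by(+88°): θ ← -104° +88° = -16°
rotate_crank_by(+12°): θ ← -16° +12° = -4°
crank pin P = (r cos θ, r sin θ) = (38.904998, -2.720502)
h = r sin θ − e = -2.720502 − 9 = -11.720502
x = r cos θ + √(L² − h²) = 38.904998 + √(73441.0 − 137.3702) = 38.904998 + 270.746431 = 309.651429

309.6514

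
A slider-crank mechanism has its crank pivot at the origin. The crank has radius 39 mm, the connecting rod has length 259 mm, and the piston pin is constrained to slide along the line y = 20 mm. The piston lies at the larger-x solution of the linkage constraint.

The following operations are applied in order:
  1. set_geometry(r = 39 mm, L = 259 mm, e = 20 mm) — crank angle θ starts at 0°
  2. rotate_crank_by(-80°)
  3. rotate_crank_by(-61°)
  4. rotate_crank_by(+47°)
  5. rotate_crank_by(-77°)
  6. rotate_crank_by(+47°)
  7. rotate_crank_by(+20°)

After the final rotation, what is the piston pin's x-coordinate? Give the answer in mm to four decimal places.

set_geometry: r = 39 mm, L = 259 mm, e = 20 mm; θ ← 0°
rotate_crank_by(-80°): θ ← 0° -80° = -80°
rotate_crank_by(-61°): θ ← -80° -61° = -141°
rotate_crank_by(+47°): θ ← -141° +47° = -94°
rotate_crank_by(-77°): θ ← -94° -77° = -171°
rotate_crank_by(+47°): θ ← -171° +47° = -124°
rotate_crank_by(+20°): θ ← -124° +20° = -104°
crank pin P = (r cos θ, r sin θ) = (-9.434954, -37.841533)
h = r sin θ − e = -37.841533 − 20 = -57.841533
x = r cos θ + √(L² − h²) = -9.434954 + √(67081.0 − 3345.6430) = -9.434954 + 252.458624 = 243.023670

243.0237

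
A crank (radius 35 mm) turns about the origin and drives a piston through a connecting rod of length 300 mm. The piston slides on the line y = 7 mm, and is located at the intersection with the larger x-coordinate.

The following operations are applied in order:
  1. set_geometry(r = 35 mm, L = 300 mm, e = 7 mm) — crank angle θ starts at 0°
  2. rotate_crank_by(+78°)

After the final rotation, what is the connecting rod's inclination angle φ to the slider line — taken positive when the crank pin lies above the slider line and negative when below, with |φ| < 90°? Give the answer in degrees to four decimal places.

5.2087

set_geometry: r = 35 mm, L = 300 mm, e = 7 mm; θ ← 0°
rotate_crank_by(+78°): θ ← 0° +78° = 78°
crank pin P = (r cos θ, r sin θ) = (7.276909, 34.235166)
h = r sin θ − e = 34.235166 − 7 = 27.235166
sin φ = h / L = 27.235166 / 300 = 0.09078389
φ = arcsin(0.09078389) = 5.208705°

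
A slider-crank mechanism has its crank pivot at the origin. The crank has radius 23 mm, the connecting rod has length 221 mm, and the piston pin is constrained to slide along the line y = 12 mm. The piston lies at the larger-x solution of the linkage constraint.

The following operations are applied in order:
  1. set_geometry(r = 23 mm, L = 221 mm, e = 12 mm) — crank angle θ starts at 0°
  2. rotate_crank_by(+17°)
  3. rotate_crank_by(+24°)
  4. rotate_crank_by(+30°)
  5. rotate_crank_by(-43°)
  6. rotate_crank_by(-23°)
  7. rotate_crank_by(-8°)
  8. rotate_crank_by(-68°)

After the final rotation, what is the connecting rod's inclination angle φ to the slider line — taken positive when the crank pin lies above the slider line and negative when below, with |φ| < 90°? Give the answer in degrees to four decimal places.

set_geometry: r = 23 mm, L = 221 mm, e = 12 mm; θ ← 0°
rotate_crank_by(+17°): θ ← 0° +17° = 17°
rotate_crank_by(+24°): θ ← 17° +24° = 41°
rotate_crank_by(+30°): θ ← 41° +30° = 71°
rotate_crank_by(-43°): θ ← 71° -43° = 28°
rotate_crank_by(-23°): θ ← 28° -23° = 5°
rotate_crank_by(-8°): θ ← 5° -8° = -3°
rotate_crank_by(-68°): θ ← -3° -68° = -71°
crank pin P = (r cos θ, r sin θ) = (7.488068, -21.746927)
h = r sin θ − e = -21.746927 − 12 = -33.746927
sin φ = h / L = -33.746927 / 221 = -0.15270103
φ = arcsin(-0.15270103) = -8.783488°

-8.7835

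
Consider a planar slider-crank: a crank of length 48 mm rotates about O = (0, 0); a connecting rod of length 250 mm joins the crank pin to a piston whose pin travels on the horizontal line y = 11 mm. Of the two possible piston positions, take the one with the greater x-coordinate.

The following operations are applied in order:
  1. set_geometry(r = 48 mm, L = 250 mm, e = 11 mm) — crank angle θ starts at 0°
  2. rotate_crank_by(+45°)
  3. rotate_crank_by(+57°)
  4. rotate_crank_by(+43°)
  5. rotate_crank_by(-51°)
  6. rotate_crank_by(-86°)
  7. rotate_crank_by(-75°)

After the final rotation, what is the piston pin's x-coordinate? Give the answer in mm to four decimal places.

set_geometry: r = 48 mm, L = 250 mm, e = 11 mm; θ ← 0°
rotate_crank_by(+45°): θ ← 0° +45° = 45°
rotate_crank_by(+57°): θ ← 45° +57° = 102°
rotate_crank_by(+43°): θ ← 102° +43° = 145°
rotate_crank_by(-51°): θ ← 145° -51° = 94°
rotate_crank_by(-86°): θ ← 94° -86° = 8°
rotate_crank_by(-75°): θ ← 8° -75° = -67°
crank pin P = (r cos θ, r sin θ) = (18.755094, -44.184233)
h = r sin θ − e = -44.184233 − 11 = -55.184233
x = r cos θ + √(L² − h²) = 18.755094 + √(62500.0 − 3045.2996) = 18.755094 + 243.833346 = 262.588440

262.5884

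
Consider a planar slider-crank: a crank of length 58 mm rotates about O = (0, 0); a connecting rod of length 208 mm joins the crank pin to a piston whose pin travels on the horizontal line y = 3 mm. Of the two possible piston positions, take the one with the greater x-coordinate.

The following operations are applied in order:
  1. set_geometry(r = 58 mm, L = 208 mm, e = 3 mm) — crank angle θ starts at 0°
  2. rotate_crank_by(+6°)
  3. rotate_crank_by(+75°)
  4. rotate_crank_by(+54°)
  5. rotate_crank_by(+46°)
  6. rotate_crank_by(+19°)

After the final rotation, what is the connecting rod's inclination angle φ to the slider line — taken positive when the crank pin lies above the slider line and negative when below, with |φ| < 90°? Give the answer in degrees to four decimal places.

-6.3034

set_geometry: r = 58 mm, L = 208 mm, e = 3 mm; θ ← 0°
rotate_crank_by(+6°): θ ← 0° +6° = 6°
rotate_crank_by(+75°): θ ← 6° +75° = 81°
rotate_crank_by(+54°): θ ← 81° +54° = 135°
rotate_crank_by(+46°): θ ← 135° +46° = 181°
rotate_crank_by(+19°): θ ← 181° +19° = 200°
crank pin P = (r cos θ, r sin θ) = (-54.502172, -19.837168)
h = r sin θ − e = -19.837168 − 3 = -22.837168
sin φ = h / L = -22.837168 / 208 = -0.10979408
φ = arcsin(-0.10979408) = -6.303445°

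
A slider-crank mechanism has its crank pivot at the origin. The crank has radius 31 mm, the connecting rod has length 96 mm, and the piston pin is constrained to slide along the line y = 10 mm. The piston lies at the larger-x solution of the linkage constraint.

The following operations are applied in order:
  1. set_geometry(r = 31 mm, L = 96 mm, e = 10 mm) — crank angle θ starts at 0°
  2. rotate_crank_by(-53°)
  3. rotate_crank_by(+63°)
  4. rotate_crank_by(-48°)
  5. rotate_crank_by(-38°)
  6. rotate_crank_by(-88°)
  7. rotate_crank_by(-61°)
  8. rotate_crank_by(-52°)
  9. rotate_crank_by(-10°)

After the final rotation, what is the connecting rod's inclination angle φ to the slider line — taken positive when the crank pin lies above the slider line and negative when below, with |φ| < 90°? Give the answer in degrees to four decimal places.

set_geometry: r = 31 mm, L = 96 mm, e = 10 mm; θ ← 0°
rotate_crank_by(-53°): θ ← 0° -53° = -53°
rotate_crank_by(+63°): θ ← -53° +63° = 10°
rotate_crank_by(-48°): θ ← 10° -48° = -38°
rotate_crank_by(-38°): θ ← -38° -38° = -76°
rotate_crank_by(-88°): θ ← -76° -88° = -164°
rotate_crank_by(-61°): θ ← -164° -61° = -225°
rotate_crank_by(-52°): θ ← -225° -52° = -277°
rotate_crank_by(-10°): θ ← -277° -10° = -287°
crank pin P = (r cos θ, r sin θ) = (9.063523, 29.645447)
h = r sin θ − e = 29.645447 − 10 = 19.645447
sin φ = h / L = 19.645447 / 96 = 0.20464008
φ = arcsin(0.20464008) = 11.808430°

11.8084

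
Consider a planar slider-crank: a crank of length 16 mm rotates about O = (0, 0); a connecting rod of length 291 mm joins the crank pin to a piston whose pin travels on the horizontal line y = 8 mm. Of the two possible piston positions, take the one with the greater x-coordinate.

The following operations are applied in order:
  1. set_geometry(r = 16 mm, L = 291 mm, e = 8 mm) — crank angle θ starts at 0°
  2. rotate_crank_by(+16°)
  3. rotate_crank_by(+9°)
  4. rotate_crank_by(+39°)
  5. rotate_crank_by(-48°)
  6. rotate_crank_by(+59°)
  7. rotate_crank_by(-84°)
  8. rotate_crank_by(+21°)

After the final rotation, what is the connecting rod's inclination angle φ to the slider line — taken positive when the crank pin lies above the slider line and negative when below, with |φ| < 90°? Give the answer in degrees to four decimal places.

set_geometry: r = 16 mm, L = 291 mm, e = 8 mm; θ ← 0°
rotate_crank_by(+16°): θ ← 0° +16° = 16°
rotate_crank_by(+9°): θ ← 16° +9° = 25°
rotate_crank_by(+39°): θ ← 25° +39° = 64°
rotate_crank_by(-48°): θ ← 64° -48° = 16°
rotate_crank_by(+59°): θ ← 16° +59° = 75°
rotate_crank_by(-84°): θ ← 75° -84° = -9°
rotate_crank_by(+21°): θ ← -9° +21° = 12°
crank pin P = (r cos θ, r sin θ) = (15.650362, 3.326587)
h = r sin θ − e = 3.326587 − 8 = -4.673413
sin φ = h / L = -4.673413 / 291 = -0.01605984
φ = arcsin(-0.01605984) = -0.920201°

-0.9202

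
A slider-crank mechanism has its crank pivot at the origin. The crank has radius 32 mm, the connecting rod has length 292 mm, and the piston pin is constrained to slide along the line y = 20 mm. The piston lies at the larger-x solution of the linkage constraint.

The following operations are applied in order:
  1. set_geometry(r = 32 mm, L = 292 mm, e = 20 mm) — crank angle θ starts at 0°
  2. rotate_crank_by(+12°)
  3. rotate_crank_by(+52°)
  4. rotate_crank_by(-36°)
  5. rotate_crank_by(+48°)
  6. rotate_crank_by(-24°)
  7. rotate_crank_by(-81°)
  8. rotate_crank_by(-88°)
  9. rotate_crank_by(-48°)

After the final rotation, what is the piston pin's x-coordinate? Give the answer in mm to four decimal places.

set_geometry: r = 32 mm, L = 292 mm, e = 20 mm; θ ← 0°
rotate_crank_by(+12°): θ ← 0° +12° = 12°
rotate_crank_by(+52°): θ ← 12° +52° = 64°
rotate_crank_by(-36°): θ ← 64° -36° = 28°
rotate_crank_by(+48°): θ ← 28° +48° = 76°
rotate_crank_by(-24°): θ ← 76° -24° = 52°
rotate_crank_by(-81°): θ ← 52° -81° = -29°
rotate_crank_by(-88°): θ ← -29° -88° = -117°
rotate_crank_by(-48°): θ ← -117° -48° = -165°
crank pin P = (r cos θ, r sin θ) = (-30.909626, -8.282209)
h = r sin θ − e = -8.282209 − 20 = -28.282209
x = r cos θ + √(L² − h²) = -30.909626 + √(85264.0 − 799.8834) = -30.909626 + 290.627109 = 259.717483

259.7175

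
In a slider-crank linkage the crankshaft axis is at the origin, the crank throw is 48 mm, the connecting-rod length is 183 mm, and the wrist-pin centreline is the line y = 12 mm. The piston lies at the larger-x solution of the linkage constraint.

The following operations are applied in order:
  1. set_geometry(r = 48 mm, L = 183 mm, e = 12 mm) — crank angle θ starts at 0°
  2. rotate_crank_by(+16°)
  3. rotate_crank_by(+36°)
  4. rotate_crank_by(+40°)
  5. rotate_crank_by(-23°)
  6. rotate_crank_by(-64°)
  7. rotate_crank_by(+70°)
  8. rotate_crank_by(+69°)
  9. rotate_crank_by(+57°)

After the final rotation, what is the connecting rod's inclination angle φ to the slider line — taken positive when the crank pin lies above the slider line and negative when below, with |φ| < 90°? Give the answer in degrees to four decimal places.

-9.1820

set_geometry: r = 48 mm, L = 183 mm, e = 12 mm; θ ← 0°
rotate_crank_by(+16°): θ ← 0° +16° = 16°
rotate_crank_by(+36°): θ ← 16° +36° = 52°
rotate_crank_by(+40°): θ ← 52° +40° = 92°
rotate_crank_by(-23°): θ ← 92° -23° = 69°
rotate_crank_by(-64°): θ ← 69° -64° = 5°
rotate_crank_by(+70°): θ ← 5° +70° = 75°
rotate_crank_by(+69°): θ ← 75° +69° = 144°
rotate_crank_by(+57°): θ ← 144° +57° = 201°
crank pin P = (r cos θ, r sin θ) = (-44.811860, -17.201662)
h = r sin θ − e = -17.201662 − 12 = -29.201662
sin φ = h / L = -29.201662 / 183 = -0.15957192
φ = arcsin(-0.15957192) = -9.182050°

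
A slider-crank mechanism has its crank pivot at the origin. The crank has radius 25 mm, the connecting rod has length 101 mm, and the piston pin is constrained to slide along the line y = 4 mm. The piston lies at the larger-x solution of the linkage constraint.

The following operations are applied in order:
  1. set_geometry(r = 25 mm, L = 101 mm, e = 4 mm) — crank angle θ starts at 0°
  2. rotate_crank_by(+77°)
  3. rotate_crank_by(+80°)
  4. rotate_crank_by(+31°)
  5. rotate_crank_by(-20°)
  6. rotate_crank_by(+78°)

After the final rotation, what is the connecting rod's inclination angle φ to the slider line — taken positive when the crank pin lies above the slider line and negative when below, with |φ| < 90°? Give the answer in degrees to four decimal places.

-15.4103

set_geometry: r = 25 mm, L = 101 mm, e = 4 mm; θ ← 0°
rotate_crank_by(+77°): θ ← 0° +77° = 77°
rotate_crank_by(+80°): θ ← 77° +80° = 157°
rotate_crank_by(+31°): θ ← 157° +31° = 188°
rotate_crank_by(-20°): θ ← 188° -20° = 168°
rotate_crank_by(+78°): θ ← 168° +78° = 246°
crank pin P = (r cos θ, r sin θ) = (-10.168416, -22.838636)
h = r sin θ − e = -22.838636 − 4 = -26.838636
sin φ = h / L = -26.838636 / 101 = -0.26572907
φ = arcsin(-0.26572907) = -15.410279°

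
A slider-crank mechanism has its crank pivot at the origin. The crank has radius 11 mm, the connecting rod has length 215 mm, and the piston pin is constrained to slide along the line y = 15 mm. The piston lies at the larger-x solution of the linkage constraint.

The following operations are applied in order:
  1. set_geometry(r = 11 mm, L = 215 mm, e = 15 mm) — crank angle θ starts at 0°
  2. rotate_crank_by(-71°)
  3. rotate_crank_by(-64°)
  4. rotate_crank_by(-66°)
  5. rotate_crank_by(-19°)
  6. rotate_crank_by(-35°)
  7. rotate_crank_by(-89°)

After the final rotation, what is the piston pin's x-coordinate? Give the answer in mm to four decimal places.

set_geometry: r = 11 mm, L = 215 mm, e = 15 mm; θ ← 0°
rotate_crank_by(-71°): θ ← 0° -71° = -71°
rotate_crank_by(-64°): θ ← -71° -64° = -135°
rotate_crank_by(-66°): θ ← -135° -66° = -201°
rotate_crank_by(-19°): θ ← -201° -19° = -220°
rotate_crank_by(-35°): θ ← -220° -35° = -255°
rotate_crank_by(-89°): θ ← -255° -89° = -344°
crank pin P = (r cos θ, r sin θ) = (10.573879, 3.032011)
h = r sin θ − e = 3.032011 − 15 = -11.967989
x = r cos θ + √(L² − h²) = 10.573879 + √(46225.0 − 143.2328) = 10.573879 + 214.666642 = 225.240521

225.2405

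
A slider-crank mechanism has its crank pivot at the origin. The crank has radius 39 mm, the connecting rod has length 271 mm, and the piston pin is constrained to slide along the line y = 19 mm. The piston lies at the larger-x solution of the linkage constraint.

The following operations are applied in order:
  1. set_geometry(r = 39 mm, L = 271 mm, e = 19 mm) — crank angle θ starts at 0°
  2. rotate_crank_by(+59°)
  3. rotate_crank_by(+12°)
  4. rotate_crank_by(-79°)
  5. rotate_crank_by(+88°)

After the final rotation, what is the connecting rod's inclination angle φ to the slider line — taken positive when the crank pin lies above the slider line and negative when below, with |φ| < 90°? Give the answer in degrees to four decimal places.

set_geometry: r = 39 mm, L = 271 mm, e = 19 mm; θ ← 0°
rotate_crank_by(+59°): θ ← 0° +59° = 59°
rotate_crank_by(+12°): θ ← 59° +12° = 71°
rotate_crank_by(-79°): θ ← 71° -79° = -8°
rotate_crank_by(+88°): θ ← -8° +88° = 80°
crank pin P = (r cos θ, r sin θ) = (6.772279, 38.407502)
h = r sin θ − e = 38.407502 − 19 = 19.407502
sin φ = h / L = 19.407502 / 271 = 0.07161440
φ = arcsin(0.07161440) = 4.106718°

4.1067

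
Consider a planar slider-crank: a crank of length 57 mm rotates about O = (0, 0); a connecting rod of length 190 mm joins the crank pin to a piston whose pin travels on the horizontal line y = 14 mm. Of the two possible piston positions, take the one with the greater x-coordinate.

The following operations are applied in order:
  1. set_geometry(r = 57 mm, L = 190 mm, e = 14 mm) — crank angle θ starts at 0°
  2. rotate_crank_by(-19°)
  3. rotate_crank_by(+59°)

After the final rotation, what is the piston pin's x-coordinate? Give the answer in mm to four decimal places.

set_geometry: r = 57 mm, L = 190 mm, e = 14 mm; θ ← 0°
rotate_crank_by(-19°): θ ← 0° -19° = -19°
rotate_crank_by(+59°): θ ← -19° +59° = 40°
crank pin P = (r cos θ, r sin θ) = (43.664533, 36.638894)
h = r sin θ − e = 36.638894 − 14 = 22.638894
x = r cos θ + √(L² − h²) = 43.664533 + √(36100.0 − 512.5195) = 43.664533 + 188.646443 = 232.310976

232.3110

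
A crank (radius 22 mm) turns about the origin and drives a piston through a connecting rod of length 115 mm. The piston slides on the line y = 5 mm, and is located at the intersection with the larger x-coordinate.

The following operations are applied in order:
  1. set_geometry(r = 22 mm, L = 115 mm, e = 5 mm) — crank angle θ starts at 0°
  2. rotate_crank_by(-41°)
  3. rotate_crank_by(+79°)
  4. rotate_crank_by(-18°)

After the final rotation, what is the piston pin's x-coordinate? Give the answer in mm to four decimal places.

135.6455

set_geometry: r = 22 mm, L = 115 mm, e = 5 mm; θ ← 0°
rotate_crank_by(-41°): θ ← 0° -41° = -41°
rotate_crank_by(+79°): θ ← -41° +79° = 38°
rotate_crank_by(-18°): θ ← 38° -18° = 20°
crank pin P = (r cos θ, r sin θ) = (20.673238, 7.524443)
h = r sin θ − e = 7.524443 − 5 = 2.524443
x = r cos θ + √(L² − h²) = 20.673238 + √(13225.0 − 6.3728) = 20.673238 + 114.972289 = 135.645526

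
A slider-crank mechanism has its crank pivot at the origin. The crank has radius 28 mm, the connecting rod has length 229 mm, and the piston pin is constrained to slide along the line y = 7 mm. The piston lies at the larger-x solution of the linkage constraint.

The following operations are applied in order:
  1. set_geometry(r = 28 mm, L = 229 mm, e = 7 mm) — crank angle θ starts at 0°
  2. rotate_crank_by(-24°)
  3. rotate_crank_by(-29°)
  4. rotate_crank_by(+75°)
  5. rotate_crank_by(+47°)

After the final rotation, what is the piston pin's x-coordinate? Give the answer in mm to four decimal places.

set_geometry: r = 28 mm, L = 229 mm, e = 7 mm; θ ← 0°
rotate_crank_by(-24°): θ ← 0° -24° = -24°
rotate_crank_by(-29°): θ ← -24° -29° = -53°
rotate_crank_by(+75°): θ ← -53° +75° = 22°
rotate_crank_by(+47°): θ ← 22° +47° = 69°
crank pin P = (r cos θ, r sin θ) = (10.034303, 26.140252)
h = r sin θ − e = 26.140252 − 7 = 19.140252
x = r cos θ + √(L² − h²) = 10.034303 + √(52441.0 − 366.3492) = 10.034303 + 228.198709 = 238.233012

238.2330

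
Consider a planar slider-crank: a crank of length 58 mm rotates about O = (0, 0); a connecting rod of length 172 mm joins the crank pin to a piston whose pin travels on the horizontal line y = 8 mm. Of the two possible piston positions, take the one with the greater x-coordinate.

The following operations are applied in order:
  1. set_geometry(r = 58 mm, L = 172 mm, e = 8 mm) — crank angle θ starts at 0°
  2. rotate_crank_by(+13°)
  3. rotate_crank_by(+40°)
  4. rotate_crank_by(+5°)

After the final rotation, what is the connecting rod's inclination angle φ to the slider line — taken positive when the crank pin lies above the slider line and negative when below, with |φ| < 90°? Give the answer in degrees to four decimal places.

13.8546

set_geometry: r = 58 mm, L = 172 mm, e = 8 mm; θ ← 0°
rotate_crank_by(+13°): θ ← 0° +13° = 13°
rotate_crank_by(+40°): θ ← 13° +40° = 53°
rotate_crank_by(+5°): θ ← 53° +5° = 58°
crank pin P = (r cos θ, r sin θ) = (30.735317, 49.186790)
h = r sin θ − e = 49.186790 − 8 = 41.186790
sin φ = h / L = 41.186790 / 172 = 0.23945808
φ = arcsin(0.23945808) = 13.854558°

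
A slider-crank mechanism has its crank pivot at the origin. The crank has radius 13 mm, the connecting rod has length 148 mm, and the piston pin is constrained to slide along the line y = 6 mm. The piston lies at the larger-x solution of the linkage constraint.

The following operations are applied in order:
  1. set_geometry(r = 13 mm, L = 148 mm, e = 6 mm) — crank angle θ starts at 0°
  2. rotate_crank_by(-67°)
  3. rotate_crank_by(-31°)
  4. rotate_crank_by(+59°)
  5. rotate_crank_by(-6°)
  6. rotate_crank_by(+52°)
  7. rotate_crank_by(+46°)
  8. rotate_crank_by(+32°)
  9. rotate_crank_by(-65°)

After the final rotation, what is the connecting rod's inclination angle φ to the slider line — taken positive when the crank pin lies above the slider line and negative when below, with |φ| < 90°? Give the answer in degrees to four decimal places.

-0.6015

set_geometry: r = 13 mm, L = 148 mm, e = 6 mm; θ ← 0°
rotate_crank_by(-67°): θ ← 0° -67° = -67°
rotate_crank_by(-31°): θ ← -67° -31° = -98°
rotate_crank_by(+59°): θ ← -98° +59° = -39°
rotate_crank_by(-6°): θ ← -39° -6° = -45°
rotate_crank_by(+52°): θ ← -45° +52° = 7°
rotate_crank_by(+46°): θ ← 7° +46° = 53°
rotate_crank_by(+32°): θ ← 53° +32° = 85°
rotate_crank_by(-65°): θ ← 85° -65° = 20°
crank pin P = (r cos θ, r sin θ) = (12.216004, 4.446262)
h = r sin θ − e = 4.446262 − 6 = -1.553738
sin φ = h / L = -1.553738 / 148 = -0.01049823
φ = arcsin(-0.01049823) = -0.601515°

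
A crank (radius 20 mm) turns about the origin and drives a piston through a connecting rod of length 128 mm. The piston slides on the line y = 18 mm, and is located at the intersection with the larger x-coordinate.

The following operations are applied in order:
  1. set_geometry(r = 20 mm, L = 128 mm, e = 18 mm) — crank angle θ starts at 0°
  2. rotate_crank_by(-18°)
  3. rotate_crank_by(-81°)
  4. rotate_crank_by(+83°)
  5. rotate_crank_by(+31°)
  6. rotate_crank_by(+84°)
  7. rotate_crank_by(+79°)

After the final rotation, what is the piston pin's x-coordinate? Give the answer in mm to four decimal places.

106.8374

set_geometry: r = 20 mm, L = 128 mm, e = 18 mm; θ ← 0°
rotate_crank_by(-18°): θ ← 0° -18° = -18°
rotate_crank_by(-81°): θ ← -18° -81° = -99°
rotate_crank_by(+83°): θ ← -99° +83° = -16°
rotate_crank_by(+31°): θ ← -16° +31° = 15°
rotate_crank_by(+84°): θ ← 15° +84° = 99°
rotate_crank_by(+79°): θ ← 99° +79° = 178°
crank pin P = (r cos θ, r sin θ) = (-19.987817, 0.697990)
h = r sin θ − e = 0.697990 − 18 = -17.302010
x = r cos θ + √(L² − h²) = -19.987817 + √(16384.0 − 299.3596) = -19.987817 + 126.825236 = 106.837419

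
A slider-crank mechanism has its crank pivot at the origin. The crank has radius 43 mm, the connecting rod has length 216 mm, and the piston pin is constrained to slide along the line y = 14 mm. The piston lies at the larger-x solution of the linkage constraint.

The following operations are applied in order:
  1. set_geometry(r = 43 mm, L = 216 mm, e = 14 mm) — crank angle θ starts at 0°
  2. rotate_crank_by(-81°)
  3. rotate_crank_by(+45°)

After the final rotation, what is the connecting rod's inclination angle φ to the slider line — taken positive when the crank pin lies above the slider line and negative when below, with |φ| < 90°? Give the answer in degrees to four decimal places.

-10.4762

set_geometry: r = 43 mm, L = 216 mm, e = 14 mm; θ ← 0°
rotate_crank_by(-81°): θ ← 0° -81° = -81°
rotate_crank_by(+45°): θ ← -81° +45° = -36°
crank pin P = (r cos θ, r sin θ) = (34.787731, -25.274766)
h = r sin θ − e = -25.274766 − 14 = -39.274766
sin φ = h / L = -39.274766 / 216 = -0.18182762
φ = arcsin(-0.18182762) = -10.476232°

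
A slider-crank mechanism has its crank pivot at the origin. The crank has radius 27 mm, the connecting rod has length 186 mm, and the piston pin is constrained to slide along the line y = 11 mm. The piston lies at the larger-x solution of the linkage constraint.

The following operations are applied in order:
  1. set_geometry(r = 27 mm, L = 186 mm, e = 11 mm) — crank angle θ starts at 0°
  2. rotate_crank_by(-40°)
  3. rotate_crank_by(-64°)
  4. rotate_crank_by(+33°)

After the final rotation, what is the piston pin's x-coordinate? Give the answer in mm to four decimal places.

set_geometry: r = 27 mm, L = 186 mm, e = 11 mm; θ ← 0°
rotate_crank_by(-40°): θ ← 0° -40° = -40°
rotate_crank_by(-64°): θ ← -40° -64° = -104°
rotate_crank_by(+33°): θ ← -104° +33° = -71°
crank pin P = (r cos θ, r sin θ) = (8.790340, -25.529002)
h = r sin θ − e = -25.529002 − 11 = -36.529002
x = r cos θ + √(L² − h²) = 8.790340 + √(34596.0 − 1334.3680) = 8.790340 + 182.377718 = 191.168058

191.1681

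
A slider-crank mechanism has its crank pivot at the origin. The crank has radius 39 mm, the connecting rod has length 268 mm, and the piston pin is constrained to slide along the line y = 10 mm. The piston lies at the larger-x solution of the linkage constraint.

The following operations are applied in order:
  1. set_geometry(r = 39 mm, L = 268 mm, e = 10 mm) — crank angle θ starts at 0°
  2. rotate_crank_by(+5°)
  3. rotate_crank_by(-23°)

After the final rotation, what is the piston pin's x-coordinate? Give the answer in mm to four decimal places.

304.1824

set_geometry: r = 39 mm, L = 268 mm, e = 10 mm; θ ← 0°
rotate_crank_by(+5°): θ ← 0° +5° = 5°
rotate_crank_by(-23°): θ ← 5° -23° = -18°
crank pin P = (r cos θ, r sin θ) = (37.091204, -12.051663)
h = r sin θ − e = -12.051663 − 10 = -22.051663
x = r cos θ + √(L² − h²) = 37.091204 + √(71824.0 − 486.2758) = 37.091204 + 267.091228 = 304.182432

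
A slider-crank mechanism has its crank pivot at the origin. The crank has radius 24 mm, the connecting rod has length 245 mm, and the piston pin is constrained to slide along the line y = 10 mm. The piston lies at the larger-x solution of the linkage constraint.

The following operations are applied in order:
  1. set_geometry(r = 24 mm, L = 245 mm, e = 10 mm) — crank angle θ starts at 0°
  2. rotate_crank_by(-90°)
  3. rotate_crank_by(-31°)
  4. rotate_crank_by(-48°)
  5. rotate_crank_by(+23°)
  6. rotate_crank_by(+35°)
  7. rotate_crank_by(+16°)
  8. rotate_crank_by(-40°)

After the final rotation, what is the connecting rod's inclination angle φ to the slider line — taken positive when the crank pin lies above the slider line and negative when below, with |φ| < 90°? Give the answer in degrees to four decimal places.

set_geometry: r = 24 mm, L = 245 mm, e = 10 mm; θ ← 0°
rotate_crank_by(-90°): θ ← 0° -90° = -90°
rotate_crank_by(-31°): θ ← -90° -31° = -121°
rotate_crank_by(-48°): θ ← -121° -48° = -169°
rotate_crank_by(+23°): θ ← -169° +23° = -146°
rotate_crank_by(+35°): θ ← -146° +35° = -111°
rotate_crank_by(+16°): θ ← -111° +16° = -95°
rotate_crank_by(-40°): θ ← -95° -40° = -135°
crank pin P = (r cos θ, r sin θ) = (-16.970563, -16.970563)
h = r sin θ − e = -16.970563 − 10 = -26.970563
sin φ = h / L = -26.970563 / 245 = -0.11008393
φ = arcsin(-0.11008393) = -6.320154°

-6.3202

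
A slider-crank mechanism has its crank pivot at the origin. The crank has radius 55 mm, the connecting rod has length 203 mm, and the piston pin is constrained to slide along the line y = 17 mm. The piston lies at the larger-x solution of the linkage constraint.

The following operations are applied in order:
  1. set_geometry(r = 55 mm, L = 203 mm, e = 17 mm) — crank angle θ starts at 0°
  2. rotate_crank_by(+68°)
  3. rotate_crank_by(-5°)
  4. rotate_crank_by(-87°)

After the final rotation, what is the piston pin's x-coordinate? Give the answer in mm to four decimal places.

249.3906

set_geometry: r = 55 mm, L = 203 mm, e = 17 mm; θ ← 0°
rotate_crank_by(+68°): θ ← 0° +68° = 68°
rotate_crank_by(-5°): θ ← 68° -5° = 63°
rotate_crank_by(-87°): θ ← 63° -87° = -24°
crank pin P = (r cos θ, r sin θ) = (50.245000, -22.370515)
h = r sin θ − e = -22.370515 − 17 = -39.370515
x = r cos θ + √(L² − h²) = 50.245000 + √(41209.0 − 1550.0375) = 50.245000 + 199.145581 = 249.390581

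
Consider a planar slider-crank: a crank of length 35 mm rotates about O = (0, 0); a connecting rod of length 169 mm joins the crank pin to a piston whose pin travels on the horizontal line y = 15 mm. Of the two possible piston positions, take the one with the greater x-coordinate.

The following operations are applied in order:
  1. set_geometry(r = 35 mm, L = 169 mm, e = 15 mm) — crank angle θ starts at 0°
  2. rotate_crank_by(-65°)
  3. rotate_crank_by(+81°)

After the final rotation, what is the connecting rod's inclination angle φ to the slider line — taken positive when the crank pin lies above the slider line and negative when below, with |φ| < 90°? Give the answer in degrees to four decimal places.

-1.8150

set_geometry: r = 35 mm, L = 169 mm, e = 15 mm; θ ← 0°
rotate_crank_by(-65°): θ ← 0° -65° = -65°
rotate_crank_by(+81°): θ ← -65° +81° = 16°
crank pin P = (r cos θ, r sin θ) = (33.644159, 9.647307)
h = r sin θ − e = 9.647307 − 15 = -5.352693
sin φ = h / L = -5.352693 / 169 = -0.03167274
φ = arcsin(-0.03167274) = -1.815018°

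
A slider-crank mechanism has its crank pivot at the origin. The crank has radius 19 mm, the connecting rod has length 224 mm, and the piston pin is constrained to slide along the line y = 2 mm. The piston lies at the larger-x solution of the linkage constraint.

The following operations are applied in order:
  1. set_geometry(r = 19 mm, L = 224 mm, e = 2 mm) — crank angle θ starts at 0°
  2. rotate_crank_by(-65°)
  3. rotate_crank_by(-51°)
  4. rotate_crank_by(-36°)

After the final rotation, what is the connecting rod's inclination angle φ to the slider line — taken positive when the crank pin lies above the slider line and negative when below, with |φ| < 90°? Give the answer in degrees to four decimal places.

-2.7943

set_geometry: r = 19 mm, L = 224 mm, e = 2 mm; θ ← 0°
rotate_crank_by(-65°): θ ← 0° -65° = -65°
rotate_crank_by(-51°): θ ← -65° -51° = -116°
rotate_crank_by(-36°): θ ← -116° -36° = -152°
crank pin P = (r cos θ, r sin θ) = (-16.776004, -8.919960)
h = r sin θ − e = -8.919960 − 2 = -10.919960
sin φ = h / L = -10.919960 / 224 = -0.04874982
φ = arcsin(-0.04874982) = -2.794266°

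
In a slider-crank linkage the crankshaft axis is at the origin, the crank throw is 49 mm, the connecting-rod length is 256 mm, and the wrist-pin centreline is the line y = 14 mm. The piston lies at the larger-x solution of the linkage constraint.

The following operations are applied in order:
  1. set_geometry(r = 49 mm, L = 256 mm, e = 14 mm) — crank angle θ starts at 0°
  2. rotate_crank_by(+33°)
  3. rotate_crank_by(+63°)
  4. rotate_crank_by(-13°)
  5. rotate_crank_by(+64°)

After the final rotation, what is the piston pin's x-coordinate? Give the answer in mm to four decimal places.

214.5906

set_geometry: r = 49 mm, L = 256 mm, e = 14 mm; θ ← 0°
rotate_crank_by(+33°): θ ← 0° +33° = 33°
rotate_crank_by(+63°): θ ← 33° +63° = 96°
rotate_crank_by(-13°): θ ← 96° -13° = 83°
rotate_crank_by(+64°): θ ← 83° +64° = 147°
crank pin P = (r cos θ, r sin θ) = (-41.094858, 26.687313)
h = r sin θ − e = 26.687313 − 14 = 12.687313
x = r cos θ + √(L² − h²) = -41.094858 + √(65536.0 − 160.9679) = -41.094858 + 255.685416 = 214.590558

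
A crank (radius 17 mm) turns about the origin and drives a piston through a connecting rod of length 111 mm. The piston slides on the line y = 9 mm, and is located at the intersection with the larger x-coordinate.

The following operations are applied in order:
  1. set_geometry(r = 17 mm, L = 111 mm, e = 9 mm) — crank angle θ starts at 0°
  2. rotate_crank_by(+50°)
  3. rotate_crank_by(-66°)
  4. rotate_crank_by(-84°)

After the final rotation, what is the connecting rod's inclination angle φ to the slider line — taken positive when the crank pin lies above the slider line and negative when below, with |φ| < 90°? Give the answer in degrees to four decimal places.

-13.4094

set_geometry: r = 17 mm, L = 111 mm, e = 9 mm; θ ← 0°
rotate_crank_by(+50°): θ ← 0° +50° = 50°
rotate_crank_by(-66°): θ ← 50° -66° = -16°
rotate_crank_by(-84°): θ ← -16° -84° = -100°
crank pin P = (r cos θ, r sin θ) = (-2.952019, -16.741732)
h = r sin θ − e = -16.741732 − 9 = -25.741732
sin φ = h / L = -25.741732 / 111 = -0.23190749
φ = arcsin(-0.23190749) = -13.409400°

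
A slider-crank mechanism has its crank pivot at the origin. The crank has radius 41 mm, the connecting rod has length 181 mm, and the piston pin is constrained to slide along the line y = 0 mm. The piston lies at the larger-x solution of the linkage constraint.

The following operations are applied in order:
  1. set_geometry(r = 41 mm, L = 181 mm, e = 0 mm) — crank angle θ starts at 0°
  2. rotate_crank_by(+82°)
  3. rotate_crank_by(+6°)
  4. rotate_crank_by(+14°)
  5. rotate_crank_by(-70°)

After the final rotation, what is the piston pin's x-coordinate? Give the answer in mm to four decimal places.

set_geometry: r = 41 mm, L = 181 mm, e = 0 mm; θ ← 0°
rotate_crank_by(+82°): θ ← 0° +82° = 82°
rotate_crank_by(+6°): θ ← 82° +6° = 88°
rotate_crank_by(+14°): θ ← 88° +14° = 102°
rotate_crank_by(-70°): θ ← 102° -70° = 32°
crank pin P = (r cos θ, r sin θ) = (34.769972, 21.726690)
h = r sin θ − e = 21.726690 − 0 = 21.726690
x = r cos θ + √(L² − h²) = 34.769972 + √(32761.0 − 472.0491) = 34.769972 + 179.691266 = 214.461238

214.4612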